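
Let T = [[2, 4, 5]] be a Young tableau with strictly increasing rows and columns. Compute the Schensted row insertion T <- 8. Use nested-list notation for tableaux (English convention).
[[2, 4, 5, 8]]

8 is larger than every entry of row 1, so it is appended to row 1. The new tableau is [[2, 4, 5, 8]].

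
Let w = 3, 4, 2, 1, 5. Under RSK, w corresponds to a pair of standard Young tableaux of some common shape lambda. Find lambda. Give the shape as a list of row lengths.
[3, 1, 1]

RSK row insertion gives P = [[1, 4, 5], [2], [3]], which has shape [3, 1, 1].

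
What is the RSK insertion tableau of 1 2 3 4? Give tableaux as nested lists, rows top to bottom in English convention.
P = [[1, 2, 3, 4]]

Insert 1: appended to row 1. P = [[1]].
Insert 2: appended to row 1. P = [[1, 2]].
Insert 3: appended to row 1. P = [[1, 2, 3]].
Insert 4: appended to row 1. P = [[1, 2, 3, 4]].

So P = [[1, 2, 3, 4]].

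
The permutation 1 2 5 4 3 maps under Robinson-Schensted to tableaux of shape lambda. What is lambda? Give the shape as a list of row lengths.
[3, 1, 1]

Row-insert each entry into an empty tableau.

After inserting 1: P = [[1]].
After inserting 2: P = [[1, 2]].
After inserting 5: P = [[1, 2, 5]].
After inserting 4: P = [[1, 2, 4], [5]].
After inserting 3: P = [[1, 2, 3], [4], [5]].

The final insertion tableau P = [[1, 2, 3], [4], [5]] has shape [3, 1, 1].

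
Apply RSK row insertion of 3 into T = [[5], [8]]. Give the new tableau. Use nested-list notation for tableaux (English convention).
[[3], [5], [8]]

In row 1, 3 replaces 5 (the leftmost entry greater than 3); 5 is bumped to row 2. In row 2, 5 replaces 8 (the leftmost entry greater than 5); 8 is bumped to row 3. 8 starts a new row 3. The new tableau is [[3], [5], [8]].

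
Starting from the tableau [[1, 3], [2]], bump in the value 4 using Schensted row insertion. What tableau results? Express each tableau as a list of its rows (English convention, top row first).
[[1, 3, 4], [2]]

4 is larger than every entry of row 1, so it is appended to row 1. The new tableau is [[1, 3, 4], [2]].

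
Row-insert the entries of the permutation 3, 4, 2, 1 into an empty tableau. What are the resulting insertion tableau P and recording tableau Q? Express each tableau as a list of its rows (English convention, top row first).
P = [[1, 4], [2], [3]], Q = [[1, 2], [3], [4]]

Insert each entry of the permutation into P by Schensted row insertion, recording in Q the position of each new cell.

Insert 3: appended to row 1. P = [[3]].
Insert 4: appended to row 1. P = [[3, 4]].
Insert 2: 2 bumps 3 from row 1; 3 starts row 2. P = [[2, 4], [3]].
Insert 1: 1 bumps 2 from row 1; 2 bumps 3 from row 2; 3 starts row 3. P = [[1, 4], [2], [3]].

So P = [[1, 4], [2], [3]], Q = [[1, 2], [3], [4]].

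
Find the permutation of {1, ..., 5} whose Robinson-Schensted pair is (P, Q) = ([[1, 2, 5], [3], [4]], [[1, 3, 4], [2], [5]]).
4 1 3 5 2

Reverse the RSK construction: for i from n down to 1, find the cell of Q containing i, remove the entry at that cell from P, and reverse-bump it up through P; the value ejected from row 1 is w(i).

Step i=5: Q has 5 at row 3, column 1; remove 4 from row 3 of P and reverse-bump: 4 enters row 2 and ejects 3; 3 enters row 1 and ejects 2. So w(5) = 2. P is now [[1, 3, 5], [4]].
Step i=4: Q has 4 at row 1, column 3; remove that cell from P, ejecting 5. So w(4) = 5. P is now [[1, 3], [4]].
Step i=3: Q has 3 at row 1, column 2; remove that cell from P, ejecting 3. So w(3) = 3. P is now [[1], [4]].
Step i=2: Q has 2 at row 2, column 1; remove 4 from row 2 of P and reverse-bump: 4 enters row 1 and ejects 1. So w(2) = 1. P is now [[4]].
Step i=1: Q has 1 at row 1, column 1; remove that cell from P, ejecting 4. So w(1) = 4. P is now [].

So w = 4 1 3 5 2.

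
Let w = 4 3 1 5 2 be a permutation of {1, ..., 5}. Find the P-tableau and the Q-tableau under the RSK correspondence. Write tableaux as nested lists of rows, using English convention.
Insert each entry of the permutation into P by Schensted row insertion, recording in Q the position of each new cell.

After inserting 4: P = [[4]].
After inserting 3: P = [[3], [4]].
After inserting 1: P = [[1], [3], [4]].
After inserting 5: P = [[1, 5], [3], [4]].
After inserting 2: P = [[1, 2], [3, 5], [4]].

So P = [[1, 2], [3, 5], [4]], Q = [[1, 4], [2, 5], [3]].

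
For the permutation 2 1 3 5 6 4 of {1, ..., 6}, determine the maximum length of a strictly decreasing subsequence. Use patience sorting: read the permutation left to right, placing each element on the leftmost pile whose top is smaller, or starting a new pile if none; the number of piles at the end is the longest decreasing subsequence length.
2: new pile. tops = [2]
1: new pile. tops = [2, 1]
3: onto pile 1 (replacing 2). tops = [3, 1]
5: onto pile 1 (replacing 3). tops = [5, 1]
6: onto pile 1 (replacing 5). tops = [6, 1]
4: onto pile 2 (replacing 1). tops = [6, 4]

2 piles, so the longest decreasing subsequence has length 2.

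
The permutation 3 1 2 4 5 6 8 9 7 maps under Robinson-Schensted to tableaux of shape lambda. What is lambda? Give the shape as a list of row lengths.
RSK row insertion gives P = [[1, 2, 4, 5, 6, 7, 9], [3, 8]], which has shape [7, 2].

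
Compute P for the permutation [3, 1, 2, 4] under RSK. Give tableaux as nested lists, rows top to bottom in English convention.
P = [[1, 2, 4], [3]]

Insert 3: appended to row 1. P = [[3]].
Insert 1: 1 bumps 3 from row 1; 3 starts row 2. P = [[1], [3]].
Insert 2: appended to row 1. P = [[1, 2], [3]].
Insert 4: appended to row 1. P = [[1, 2, 4], [3]].

So P = [[1, 2, 4], [3]].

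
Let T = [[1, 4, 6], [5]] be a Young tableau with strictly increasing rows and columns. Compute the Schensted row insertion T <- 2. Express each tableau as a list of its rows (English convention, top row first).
[[1, 2, 6], [4], [5]]

In row 1, 2 replaces 4 (the leftmost entry greater than 2); 4 is bumped to row 2. In row 2, 4 replaces 5 (the leftmost entry greater than 4); 5 is bumped to row 3. 5 starts a new row 3. The new tableau is [[1, 2, 6], [4], [5]].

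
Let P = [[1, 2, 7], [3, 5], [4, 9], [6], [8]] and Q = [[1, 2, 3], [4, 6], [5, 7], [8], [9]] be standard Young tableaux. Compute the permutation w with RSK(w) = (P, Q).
4 8 9 6 1 7 5 3 2

Reverse the RSK construction: for i from n down to 1, find the cell of Q containing i, remove the entry at that cell from P, and reverse-bump it up through P; the value ejected from row 1 is w(i).

Step i=9: Q has 9 at row 5, column 1; remove 8 from row 5 of P and reverse-bump: 8 enters row 4 and ejects 6; 6 enters row 3 and ejects 4; 4 enters row 2 and ejects 3; 3 enters row 1 and ejects 2. So w(9) = 2. P is now [[1, 3, 7], [4, 5], [6, 9], [8]].
Step i=8: Q has 8 at row 4, column 1; remove 8 from row 4 of P and reverse-bump: 8 enters row 3 and ejects 6; 6 enters row 2 and ejects 5; 5 enters row 1 and ejects 3. So w(8) = 3. P is now [[1, 5, 7], [4, 6], [8, 9]].
Step i=7: Q has 7 at row 3, column 2; remove 9 from row 3 of P and reverse-bump: 9 enters row 2 and ejects 6; 6 enters row 1 and ejects 5. So w(7) = 5. P is now [[1, 6, 7], [4, 9], [8]].
Step i=6: Q has 6 at row 2, column 2; remove 9 from row 2 of P and reverse-bump: 9 enters row 1 and ejects 7. So w(6) = 7. P is now [[1, 6, 9], [4], [8]].
Step i=5: Q has 5 at row 3, column 1; remove 8 from row 3 of P and reverse-bump: 8 enters row 2 and ejects 4; 4 enters row 1 and ejects 1. So w(5) = 1. P is now [[4, 6, 9], [8]].
Step i=4: Q has 4 at row 2, column 1; remove 8 from row 2 of P and reverse-bump: 8 enters row 1 and ejects 6. So w(4) = 6. P is now [[4, 8, 9]].
Step i=3: Q has 3 at row 1, column 3; remove that cell from P, ejecting 9. So w(3) = 9. P is now [[4, 8]].
Step i=2: Q has 2 at row 1, column 2; remove that cell from P, ejecting 8. So w(2) = 8. P is now [[4]].
Step i=1: Q has 1 at row 1, column 1; remove that cell from P, ejecting 4. So w(1) = 4. P is now [].

So w = 4 8 9 6 1 7 5 3 2.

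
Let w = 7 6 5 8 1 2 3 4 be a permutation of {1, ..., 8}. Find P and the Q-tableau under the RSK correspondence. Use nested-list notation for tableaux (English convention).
Insert each entry of the permutation into P by Schensted row insertion, recording in Q the position of each new cell.

Insert 7: appended to row 1. P = [[7]].
Insert 6: 6 bumps 7 from row 1; 7 starts row 2. P = [[6], [7]].
Insert 5: 5 bumps 6 from row 1; 6 bumps 7 from row 2; 7 starts row 3. P = [[5], [6], [7]].
Insert 8: appended to row 1. P = [[5, 8], [6], [7]].
Insert 1: 1 bumps 5 from row 1; 5 bumps 6 from row 2; 6 bumps 7 from row 3; 7 starts row 4. P = [[1, 8], [5], [6], [7]].
Insert 2: 2 bumps 8 from row 1; 8 appends to row 2. P = [[1, 2], [5, 8], [6], [7]].
Insert 3: appended to row 1. P = [[1, 2, 3], [5, 8], [6], [7]].
Insert 4: appended to row 1. P = [[1, 2, 3, 4], [5, 8], [6], [7]].

So P = [[1, 2, 3, 4], [5, 8], [6], [7]], Q = [[1, 4, 7, 8], [2, 6], [3], [5]].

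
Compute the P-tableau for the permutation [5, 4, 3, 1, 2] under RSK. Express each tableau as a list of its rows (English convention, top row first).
P = [[1, 2], [3], [4], [5]]

Insert 5: appended to row 1. P = [[5]].
Insert 4: 4 bumps 5 from row 1; 5 starts row 2. P = [[4], [5]].
Insert 3: 3 bumps 4 from row 1; 4 bumps 5 from row 2; 5 starts row 3. P = [[3], [4], [5]].
Insert 1: 1 bumps 3 from row 1; 3 bumps 4 from row 2; 4 bumps 5 from row 3; 5 starts row 4. P = [[1], [3], [4], [5]].
Insert 2: appended to row 1. P = [[1, 2], [3], [4], [5]].

So P = [[1, 2], [3], [4], [5]].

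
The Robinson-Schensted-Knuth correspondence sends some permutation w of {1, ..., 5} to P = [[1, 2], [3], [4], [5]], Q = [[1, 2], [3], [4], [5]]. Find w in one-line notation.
Reverse RSK: for i = n, n-1, ..., 1, locate i in Q, remove the corresponding corner cell from P, and reverse-bump its entry up through P; the value ejected from row 1 is w(i).

So w = 1 5 4 3 2.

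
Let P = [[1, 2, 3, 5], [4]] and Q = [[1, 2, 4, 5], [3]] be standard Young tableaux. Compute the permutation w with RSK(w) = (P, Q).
1 4 2 3 5

Reverse the RSK construction: for i from n down to 1, find the cell of Q containing i, remove the entry at that cell from P, and reverse-bump it up through P; the value ejected from row 1 is w(i).

Step i=5: Q has 5 at row 1, column 4; remove that cell from P, ejecting 5. So w(5) = 5. P is now [[1, 2, 3], [4]].
Step i=4: Q has 4 at row 1, column 3; remove that cell from P, ejecting 3. So w(4) = 3. P is now [[1, 2], [4]].
Step i=3: Q has 3 at row 2, column 1; remove 4 from row 2 of P and reverse-bump: 4 enters row 1 and ejects 2. So w(3) = 2. P is now [[1, 4]].
Step i=2: Q has 2 at row 1, column 2; remove that cell from P, ejecting 4. So w(2) = 4. P is now [[1]].
Step i=1: Q has 1 at row 1, column 1; remove that cell from P, ejecting 1. So w(1) = 1. P is now [].

So w = 1 4 2 3 5.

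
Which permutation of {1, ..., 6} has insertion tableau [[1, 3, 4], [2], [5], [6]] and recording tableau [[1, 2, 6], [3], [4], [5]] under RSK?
2 6 5 3 1 4

Reverse RSK: for i = n, n-1, ..., 1, locate i in Q, remove the corresponding corner cell from P, and reverse-bump its entry up through P; the value ejected from row 1 is w(i).

So w = 2 6 5 3 1 4.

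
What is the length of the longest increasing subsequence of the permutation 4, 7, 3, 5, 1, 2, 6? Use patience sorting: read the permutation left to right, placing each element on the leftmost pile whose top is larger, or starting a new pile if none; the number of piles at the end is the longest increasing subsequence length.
4: new pile. tops = [4]
7: new pile. tops = [4, 7]
3: onto pile 1 (replacing 4). tops = [3, 7]
5: onto pile 2 (replacing 7). tops = [3, 5]
1: onto pile 1 (replacing 3). tops = [1, 5]
2: onto pile 2 (replacing 5). tops = [1, 2]
6: new pile. tops = [1, 2, 6]

3 piles, so the longest increasing subsequence has length 3.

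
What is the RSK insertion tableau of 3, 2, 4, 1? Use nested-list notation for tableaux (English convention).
P = [[1, 4], [2], [3]]

Insert 3: appended to row 1. P = [[3]].
Insert 2: 2 bumps 3 from row 1; 3 starts row 2. P = [[2], [3]].
Insert 4: appended to row 1. P = [[2, 4], [3]].
Insert 1: 1 bumps 2 from row 1; 2 bumps 3 from row 2; 3 starts row 3. P = [[1, 4], [2], [3]].

So P = [[1, 4], [2], [3]].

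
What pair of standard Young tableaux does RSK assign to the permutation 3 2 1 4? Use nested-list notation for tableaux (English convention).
P = [[1, 4], [2], [3]], Q = [[1, 4], [2], [3]]

Insert each entry of the permutation into P by Schensted row insertion, recording in Q the position of each new cell.

Insert 3: appended to row 1. P = [[3]].
Insert 2: 2 bumps 3 from row 1; 3 starts row 2. P = [[2], [3]].
Insert 1: 1 bumps 2 from row 1; 2 bumps 3 from row 2; 3 starts row 3. P = [[1], [2], [3]].
Insert 4: appended to row 1. P = [[1, 4], [2], [3]].

So P = [[1, 4], [2], [3]], Q = [[1, 4], [2], [3]].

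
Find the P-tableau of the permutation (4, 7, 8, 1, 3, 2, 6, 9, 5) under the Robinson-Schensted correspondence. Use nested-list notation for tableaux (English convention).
After inserting 4: P = [[4]].
After inserting 7: P = [[4, 7]].
After inserting 8: P = [[4, 7, 8]].
After inserting 1: P = [[1, 7, 8], [4]].
After inserting 3: P = [[1, 3, 8], [4, 7]].
After inserting 2: P = [[1, 2, 8], [3, 7], [4]].
After inserting 6: P = [[1, 2, 6], [3, 7, 8], [4]].
After inserting 9: P = [[1, 2, 6, 9], [3, 7, 8], [4]].
After inserting 5: P = [[1, 2, 5, 9], [3, 6, 8], [4, 7]].

So P = [[1, 2, 5, 9], [3, 6, 8], [4, 7]].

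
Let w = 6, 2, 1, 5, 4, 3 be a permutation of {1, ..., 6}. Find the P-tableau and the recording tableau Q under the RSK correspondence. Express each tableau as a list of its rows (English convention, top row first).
Insert each entry of the permutation into P by Schensted row insertion, recording in Q the position of each new cell.

Insert 6: appended to row 1. P = [[6]].
Insert 2: 2 bumps 6 from row 1; 6 starts row 2. P = [[2], [6]].
Insert 1: 1 bumps 2 from row 1; 2 bumps 6 from row 2; 6 starts row 3. P = [[1], [2], [6]].
Insert 5: appended to row 1. P = [[1, 5], [2], [6]].
Insert 4: 4 bumps 5 from row 1; 5 appends to row 2. P = [[1, 4], [2, 5], [6]].
Insert 3: 3 bumps 4 from row 1; 4 bumps 5 from row 2; 5 bumps 6 from row 3; 6 starts row 4. P = [[1, 3], [2, 4], [5], [6]].

So P = [[1, 3], [2, 4], [5], [6]], Q = [[1, 4], [2, 5], [3], [6]].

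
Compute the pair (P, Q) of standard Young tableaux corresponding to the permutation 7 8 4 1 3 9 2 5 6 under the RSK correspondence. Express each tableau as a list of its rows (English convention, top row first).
P = [[1, 2, 5, 6], [3, 8, 9], [4], [7]], Q = [[1, 2, 6, 9], [3, 5, 8], [4], [7]]

Insert each entry of the permutation into P by Schensted row insertion, recording in Q the position of each new cell.

Insert 7: appended to row 1. P = [[7]].
Insert 8: appended to row 1. P = [[7, 8]].
Insert 4: 4 bumps 7 from row 1; 7 starts row 2. P = [[4, 8], [7]].
Insert 1: 1 bumps 4 from row 1; 4 bumps 7 from row 2; 7 starts row 3. P = [[1, 8], [4], [7]].
Insert 3: 3 bumps 8 from row 1; 8 appends to row 2. P = [[1, 3], [4, 8], [7]].
Insert 9: appended to row 1. P = [[1, 3, 9], [4, 8], [7]].
Insert 2: 2 bumps 3 from row 1; 3 bumps 4 from row 2; 4 bumps 7 from row 3; 7 starts row 4. P = [[1, 2, 9], [3, 8], [4], [7]].
Insert 5: 5 bumps 9 from row 1; 9 appends to row 2. P = [[1, 2, 5], [3, 8, 9], [4], [7]].
Insert 6: appended to row 1. P = [[1, 2, 5, 6], [3, 8, 9], [4], [7]].

So P = [[1, 2, 5, 6], [3, 8, 9], [4], [7]], Q = [[1, 2, 6, 9], [3, 5, 8], [4], [7]].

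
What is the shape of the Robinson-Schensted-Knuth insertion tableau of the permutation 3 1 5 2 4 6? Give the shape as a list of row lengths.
[4, 2]

RSK row insertion gives P = [[1, 2, 4, 6], [3, 5]], which has shape [4, 2].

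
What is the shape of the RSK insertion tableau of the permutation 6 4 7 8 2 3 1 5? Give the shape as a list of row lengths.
Row-insert each entry into an empty tableau.

After inserting 6: P = [[6]].
After inserting 4: P = [[4], [6]].
After inserting 7: P = [[4, 7], [6]].
After inserting 8: P = [[4, 7, 8], [6]].
After inserting 2: P = [[2, 7, 8], [4], [6]].
After inserting 3: P = [[2, 3, 8], [4, 7], [6]].
After inserting 1: P = [[1, 3, 8], [2, 7], [4], [6]].
After inserting 5: P = [[1, 3, 5], [2, 7, 8], [4], [6]].

The final insertion tableau P = [[1, 3, 5], [2, 7, 8], [4], [6]] has shape [3, 3, 1, 1].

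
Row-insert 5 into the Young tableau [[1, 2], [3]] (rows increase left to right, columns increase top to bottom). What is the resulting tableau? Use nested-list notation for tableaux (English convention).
5 is larger than every entry of row 1, so it is appended to row 1. The new tableau is [[1, 2, 5], [3]].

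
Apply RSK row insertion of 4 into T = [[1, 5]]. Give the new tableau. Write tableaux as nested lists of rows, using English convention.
[[1, 4], [5]]

In row 1, 4 replaces 5 (the leftmost entry greater than 4); 5 is bumped to row 2. 5 starts a new row 2. The new tableau is [[1, 4], [5]].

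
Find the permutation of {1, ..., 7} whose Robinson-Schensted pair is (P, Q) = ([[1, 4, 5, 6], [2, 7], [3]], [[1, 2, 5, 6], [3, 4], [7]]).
3 7 2 4 5 6 1

Reverse the RSK construction: for i from n down to 1, find the cell of Q containing i, remove the entry at that cell from P, and reverse-bump it up through P; the value ejected from row 1 is w(i).

Step i=7: Q has 7 at row 3, column 1; remove 3 from row 3 of P and reverse-bump: 3 enters row 2 and ejects 2; 2 enters row 1 and ejects 1. So w(7) = 1. P is now [[2, 4, 5, 6], [3, 7]].
Step i=6: Q has 6 at row 1, column 4; remove that cell from P, ejecting 6. So w(6) = 6. P is now [[2, 4, 5], [3, 7]].
Step i=5: Q has 5 at row 1, column 3; remove that cell from P, ejecting 5. So w(5) = 5. P is now [[2, 4], [3, 7]].
Step i=4: Q has 4 at row 2, column 2; remove 7 from row 2 of P and reverse-bump: 7 enters row 1 and ejects 4. So w(4) = 4. P is now [[2, 7], [3]].
Step i=3: Q has 3 at row 2, column 1; remove 3 from row 2 of P and reverse-bump: 3 enters row 1 and ejects 2. So w(3) = 2. P is now [[3, 7]].
Step i=2: Q has 2 at row 1, column 2; remove that cell from P, ejecting 7. So w(2) = 7. P is now [[3]].
Step i=1: Q has 1 at row 1, column 1; remove that cell from P, ejecting 3. So w(1) = 3. P is now [].

So w = 3 7 2 4 5 6 1.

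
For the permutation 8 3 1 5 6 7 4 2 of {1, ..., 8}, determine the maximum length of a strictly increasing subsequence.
4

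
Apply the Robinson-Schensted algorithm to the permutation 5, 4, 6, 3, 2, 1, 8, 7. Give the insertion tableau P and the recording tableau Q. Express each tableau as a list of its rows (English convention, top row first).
Insert each entry of the permutation into P by Schensted row insertion, recording in Q the position of each new cell.

Insert 5: appended to row 1. P = [[5]].
Insert 4: 4 bumps 5 from row 1; 5 starts row 2. P = [[4], [5]].
Insert 6: appended to row 1. P = [[4, 6], [5]].
Insert 3: 3 bumps 4 from row 1; 4 bumps 5 from row 2; 5 starts row 3. P = [[3, 6], [4], [5]].
Insert 2: 2 bumps 3 from row 1; 3 bumps 4 from row 2; 4 bumps 5 from row 3; 5 starts row 4. P = [[2, 6], [3], [4], [5]].
Insert 1: 1 bumps 2 from row 1; 2 bumps 3 from row 2; 3 bumps 4 from row 3; 4 bumps 5 from row 4; 5 starts row 5. P = [[1, 6], [2], [3], [4], [5]].
Insert 8: appended to row 1. P = [[1, 6, 8], [2], [3], [4], [5]].
Insert 7: 7 bumps 8 from row 1; 8 appends to row 2. P = [[1, 6, 7], [2, 8], [3], [4], [5]].

So P = [[1, 6, 7], [2, 8], [3], [4], [5]], Q = [[1, 3, 7], [2, 8], [4], [5], [6]].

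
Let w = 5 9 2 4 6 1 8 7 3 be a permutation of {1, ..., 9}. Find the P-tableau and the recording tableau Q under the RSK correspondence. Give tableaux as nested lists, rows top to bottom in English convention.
P = [[1, 3, 6, 7], [2, 4], [5, 8], [9]], Q = [[1, 2, 5, 7], [3, 4], [6, 8], [9]]

Insert each entry of the permutation into P by Schensted row insertion, recording in Q the position of each new cell.

Insert 5: appended to row 1. P = [[5]].
Insert 9: appended to row 1. P = [[5, 9]].
Insert 2: 2 bumps 5 from row 1; 5 starts row 2. P = [[2, 9], [5]].
Insert 4: 4 bumps 9 from row 1; 9 appends to row 2. P = [[2, 4], [5, 9]].
Insert 6: appended to row 1. P = [[2, 4, 6], [5, 9]].
Insert 1: 1 bumps 2 from row 1; 2 bumps 5 from row 2; 5 starts row 3. P = [[1, 4, 6], [2, 9], [5]].
Insert 8: appended to row 1. P = [[1, 4, 6, 8], [2, 9], [5]].
Insert 7: 7 bumps 8 from row 1; 8 bumps 9 from row 2; 9 appends to row 3. P = [[1, 4, 6, 7], [2, 8], [5, 9]].
Insert 3: 3 bumps 4 from row 1; 4 bumps 8 from row 2; 8 bumps 9 from row 3; 9 starts row 4. P = [[1, 3, 6, 7], [2, 4], [5, 8], [9]].

So P = [[1, 3, 6, 7], [2, 4], [5, 8], [9]], Q = [[1, 2, 5, 7], [3, 4], [6, 8], [9]].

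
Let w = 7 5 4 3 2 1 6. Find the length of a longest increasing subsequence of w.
2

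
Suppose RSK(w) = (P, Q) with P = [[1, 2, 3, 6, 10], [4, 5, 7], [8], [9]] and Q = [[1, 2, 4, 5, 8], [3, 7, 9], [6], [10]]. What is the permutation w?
1 9 4 5 8 2 3 10 7 6

Reverse the RSK construction: for i from n down to 1, find the cell of Q containing i, remove the entry at that cell from P, and reverse-bump it up through P; the value ejected from row 1 is w(i).

Step i=10: Q has 10 at row 4, column 1; remove 9 from row 4 of P and reverse-bump: 9 enters row 3 and ejects 8; 8 enters row 2 and ejects 7; 7 enters row 1 and ejects 6. So w(10) = 6. P is now [[1, 2, 3, 7, 10], [4, 5, 8], [9]].
Step i=9: Q has 9 at row 2, column 3; remove 8 from row 2 of P and reverse-bump: 8 enters row 1 and ejects 7. So w(9) = 7. P is now [[1, 2, 3, 8, 10], [4, 5], [9]].
Step i=8: Q has 8 at row 1, column 5; remove that cell from P, ejecting 10. So w(8) = 10. P is now [[1, 2, 3, 8], [4, 5], [9]].
Step i=7: Q has 7 at row 2, column 2; remove 5 from row 2 of P and reverse-bump: 5 enters row 1 and ejects 3. So w(7) = 3. P is now [[1, 2, 5, 8], [4], [9]].
Step i=6: Q has 6 at row 3, column 1; remove 9 from row 3 of P and reverse-bump: 9 enters row 2 and ejects 4; 4 enters row 1 and ejects 2. So w(6) = 2. P is now [[1, 4, 5, 8], [9]].
Step i=5: Q has 5 at row 1, column 4; remove that cell from P, ejecting 8. So w(5) = 8. P is now [[1, 4, 5], [9]].
Step i=4: Q has 4 at row 1, column 3; remove that cell from P, ejecting 5. So w(4) = 5. P is now [[1, 4], [9]].
Step i=3: Q has 3 at row 2, column 1; remove 9 from row 2 of P and reverse-bump: 9 enters row 1 and ejects 4. So w(3) = 4. P is now [[1, 9]].
Step i=2: Q has 2 at row 1, column 2; remove that cell from P, ejecting 9. So w(2) = 9. P is now [[1]].
Step i=1: Q has 1 at row 1, column 1; remove that cell from P, ejecting 1. So w(1) = 1. P is now [].

So w = 1 9 4 5 8 2 3 10 7 6.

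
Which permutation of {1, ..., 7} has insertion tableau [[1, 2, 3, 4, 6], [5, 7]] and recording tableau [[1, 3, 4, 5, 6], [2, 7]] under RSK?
Reverse the RSK construction: for i from n down to 1, find the cell of Q containing i, remove the entry at that cell from P, and reverse-bump it up through P; the value ejected from row 1 is w(i).

Step i=7: Q has 7 at row 2, column 2; remove 7 from row 2 of P and reverse-bump: 7 enters row 1 and ejects 6. So w(7) = 6. P is now [[1, 2, 3, 4, 7], [5]].
Step i=6: Q has 6 at row 1, column 5; remove that cell from P, ejecting 7. So w(6) = 7. P is now [[1, 2, 3, 4], [5]].
Step i=5: Q has 5 at row 1, column 4; remove that cell from P, ejecting 4. So w(5) = 4. P is now [[1, 2, 3], [5]].
Step i=4: Q has 4 at row 1, column 3; remove that cell from P, ejecting 3. So w(4) = 3. P is now [[1, 2], [5]].
Step i=3: Q has 3 at row 1, column 2; remove that cell from P, ejecting 2. So w(3) = 2. P is now [[1], [5]].
Step i=2: Q has 2 at row 2, column 1; remove 5 from row 2 of P and reverse-bump: 5 enters row 1 and ejects 1. So w(2) = 1. P is now [[5]].
Step i=1: Q has 1 at row 1, column 1; remove that cell from P, ejecting 5. So w(1) = 5. P is now [].

So w = 5 1 2 3 4 7 6.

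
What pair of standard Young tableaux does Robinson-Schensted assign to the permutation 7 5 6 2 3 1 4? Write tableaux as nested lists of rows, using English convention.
P = [[1, 3, 4], [2, 6], [5], [7]], Q = [[1, 3, 7], [2, 5], [4], [6]]

Insert each entry of the permutation into P by Schensted row insertion, recording in Q the position of each new cell.

Insert 7: appended to row 1. P = [[7]].
Insert 5: 5 bumps 7 from row 1; 7 starts row 2. P = [[5], [7]].
Insert 6: appended to row 1. P = [[5, 6], [7]].
Insert 2: 2 bumps 5 from row 1; 5 bumps 7 from row 2; 7 starts row 3. P = [[2, 6], [5], [7]].
Insert 3: 3 bumps 6 from row 1; 6 appends to row 2. P = [[2, 3], [5, 6], [7]].
Insert 1: 1 bumps 2 from row 1; 2 bumps 5 from row 2; 5 bumps 7 from row 3; 7 starts row 4. P = [[1, 3], [2, 6], [5], [7]].
Insert 4: appended to row 1. P = [[1, 3, 4], [2, 6], [5], [7]].

So P = [[1, 3, 4], [2, 6], [5], [7]], Q = [[1, 3, 7], [2, 5], [4], [6]].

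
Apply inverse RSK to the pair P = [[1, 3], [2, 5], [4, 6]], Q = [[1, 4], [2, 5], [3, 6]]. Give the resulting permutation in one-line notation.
Reverse RSK: for i = n, n-1, ..., 1, locate i in Q, remove the corresponding corner cell from P, and reverse-bump its entry up through P; the value ejected from row 1 is w(i).

So w = 4 2 1 6 5 3.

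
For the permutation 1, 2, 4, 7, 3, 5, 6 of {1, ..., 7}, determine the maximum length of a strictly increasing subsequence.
5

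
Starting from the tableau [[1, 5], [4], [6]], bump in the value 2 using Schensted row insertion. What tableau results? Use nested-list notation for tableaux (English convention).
In row 1, 2 replaces 5 (the leftmost entry greater than 2); 5 is bumped to row 2. 5 is appended to row 2. The new tableau is [[1, 2], [4, 5], [6]].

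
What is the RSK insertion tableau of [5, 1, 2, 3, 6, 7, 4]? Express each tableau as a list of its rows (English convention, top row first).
After inserting 5: P = [[5]].
After inserting 1: P = [[1], [5]].
After inserting 2: P = [[1, 2], [5]].
After inserting 3: P = [[1, 2, 3], [5]].
After inserting 6: P = [[1, 2, 3, 6], [5]].
After inserting 7: P = [[1, 2, 3, 6, 7], [5]].
After inserting 4: P = [[1, 2, 3, 4, 7], [5, 6]].

So P = [[1, 2, 3, 4, 7], [5, 6]].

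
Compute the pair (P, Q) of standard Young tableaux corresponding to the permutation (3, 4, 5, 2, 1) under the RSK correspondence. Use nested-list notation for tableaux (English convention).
P = [[1, 4, 5], [2], [3]], Q = [[1, 2, 3], [4], [5]]

Insert each entry of the permutation into P by Schensted row insertion, recording in Q the position of each new cell.

Insert 3: appended to row 1. P = [[3]].
Insert 4: appended to row 1. P = [[3, 4]].
Insert 5: appended to row 1. P = [[3, 4, 5]].
Insert 2: 2 bumps 3 from row 1; 3 starts row 2. P = [[2, 4, 5], [3]].
Insert 1: 1 bumps 2 from row 1; 2 bumps 3 from row 2; 3 starts row 3. P = [[1, 4, 5], [2], [3]].

So P = [[1, 4, 5], [2], [3]], Q = [[1, 2, 3], [4], [5]].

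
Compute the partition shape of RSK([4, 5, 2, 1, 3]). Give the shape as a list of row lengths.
[2, 2, 1]

RSK row insertion gives P = [[1, 3], [2, 5], [4]], which has shape [2, 2, 1].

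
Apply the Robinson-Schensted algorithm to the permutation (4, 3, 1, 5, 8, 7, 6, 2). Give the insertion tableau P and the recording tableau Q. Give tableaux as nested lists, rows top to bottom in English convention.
Insert each entry of the permutation into P by Schensted row insertion, recording in Q the position of each new cell.

Insert 4: appended to row 1. P = [[4]].
Insert 3: 3 bumps 4 from row 1; 4 starts row 2. P = [[3], [4]].
Insert 1: 1 bumps 3 from row 1; 3 bumps 4 from row 2; 4 starts row 3. P = [[1], [3], [4]].
Insert 5: appended to row 1. P = [[1, 5], [3], [4]].
Insert 8: appended to row 1. P = [[1, 5, 8], [3], [4]].
Insert 7: 7 bumps 8 from row 1; 8 appends to row 2. P = [[1, 5, 7], [3, 8], [4]].
Insert 6: 6 bumps 7 from row 1; 7 bumps 8 from row 2; 8 appends to row 3. P = [[1, 5, 6], [3, 7], [4, 8]].
Insert 2: 2 bumps 5 from row 1; 5 bumps 7 from row 2; 7 bumps 8 from row 3; 8 starts row 4. P = [[1, 2, 6], [3, 5], [4, 7], [8]].

So P = [[1, 2, 6], [3, 5], [4, 7], [8]], Q = [[1, 4, 5], [2, 6], [3, 7], [8]].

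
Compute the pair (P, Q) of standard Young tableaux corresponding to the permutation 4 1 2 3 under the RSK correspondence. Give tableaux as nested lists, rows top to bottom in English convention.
Insert each entry of the permutation into P by Schensted row insertion, recording in Q the position of each new cell.

Insert 4: appended to row 1. P = [[4]].
Insert 1: 1 bumps 4 from row 1; 4 starts row 2. P = [[1], [4]].
Insert 2: appended to row 1. P = [[1, 2], [4]].
Insert 3: appended to row 1. P = [[1, 2, 3], [4]].

So P = [[1, 2, 3], [4]], Q = [[1, 3, 4], [2]].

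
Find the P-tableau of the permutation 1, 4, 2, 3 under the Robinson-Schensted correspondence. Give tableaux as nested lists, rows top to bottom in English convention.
P = [[1, 2, 3], [4]]

Insert 1: appended to row 1. P = [[1]].
Insert 4: appended to row 1. P = [[1, 4]].
Insert 2: 2 bumps 4 from row 1; 4 starts row 2. P = [[1, 2], [4]].
Insert 3: appended to row 1. P = [[1, 2, 3], [4]].

So P = [[1, 2, 3], [4]].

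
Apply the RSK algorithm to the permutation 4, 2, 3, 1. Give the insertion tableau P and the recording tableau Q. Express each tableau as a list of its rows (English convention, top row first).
P = [[1, 3], [2], [4]], Q = [[1, 3], [2], [4]]

Insert each entry of the permutation into P by Schensted row insertion, recording in Q the position of each new cell.

After inserting 4: P = [[4]].
After inserting 2: P = [[2], [4]].
After inserting 3: P = [[2, 3], [4]].
After inserting 1: P = [[1, 3], [2], [4]].

So P = [[1, 3], [2], [4]], Q = [[1, 3], [2], [4]].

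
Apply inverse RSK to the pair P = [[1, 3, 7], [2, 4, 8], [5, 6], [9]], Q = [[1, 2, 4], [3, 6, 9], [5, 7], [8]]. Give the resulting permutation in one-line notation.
Reverse the RSK construction: for i from n down to 1, find the cell of Q containing i, remove the entry at that cell from P, and reverse-bump it up through P; the value ejected from row 1 is w(i).

Step i=9: Q has 9 at row 2, column 3; remove 8 from row 2 of P and reverse-bump: 8 enters row 1 and ejects 7. So w(9) = 7. P is now [[1, 3, 8], [2, 4], [5, 6], [9]].
Step i=8: Q has 8 at row 4, column 1; remove 9 from row 4 of P and reverse-bump: 9 enters row 3 and ejects 6; 6 enters row 2 and ejects 4; 4 enters row 1 and ejects 3. So w(8) = 3. P is now [[1, 4, 8], [2, 6], [5, 9]].
Step i=7: Q has 7 at row 3, column 2; remove 9 from row 3 of P and reverse-bump: 9 enters row 2 and ejects 6; 6 enters row 1 and ejects 4. So w(7) = 4. P is now [[1, 6, 8], [2, 9], [5]].
Step i=6: Q has 6 at row 2, column 2; remove 9 from row 2 of P and reverse-bump: 9 enters row 1 and ejects 8. So w(6) = 8. P is now [[1, 6, 9], [2], [5]].
Step i=5: Q has 5 at row 3, column 1; remove 5 from row 3 of P and reverse-bump: 5 enters row 2 and ejects 2; 2 enters row 1 and ejects 1. So w(5) = 1. P is now [[2, 6, 9], [5]].
Step i=4: Q has 4 at row 1, column 3; remove that cell from P, ejecting 9. So w(4) = 9. P is now [[2, 6], [5]].
Step i=3: Q has 3 at row 2, column 1; remove 5 from row 2 of P and reverse-bump: 5 enters row 1 and ejects 2. So w(3) = 2. P is now [[5, 6]].
Step i=2: Q has 2 at row 1, column 2; remove that cell from P, ejecting 6. So w(2) = 6. P is now [[5]].
Step i=1: Q has 1 at row 1, column 1; remove that cell from P, ejecting 5. So w(1) = 5. P is now [].

So w = 5 6 2 9 1 8 4 3 7.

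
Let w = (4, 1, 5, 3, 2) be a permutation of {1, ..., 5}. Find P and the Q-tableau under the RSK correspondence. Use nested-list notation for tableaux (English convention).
Insert each entry of the permutation into P by Schensted row insertion, recording in Q the position of each new cell.

Insert 4: appended to row 1. P = [[4]].
Insert 1: 1 bumps 4 from row 1; 4 starts row 2. P = [[1], [4]].
Insert 5: appended to row 1. P = [[1, 5], [4]].
Insert 3: 3 bumps 5 from row 1; 5 appends to row 2. P = [[1, 3], [4, 5]].
Insert 2: 2 bumps 3 from row 1; 3 bumps 4 from row 2; 4 starts row 3. P = [[1, 2], [3, 5], [4]].

So P = [[1, 2], [3, 5], [4]], Q = [[1, 3], [2, 4], [5]].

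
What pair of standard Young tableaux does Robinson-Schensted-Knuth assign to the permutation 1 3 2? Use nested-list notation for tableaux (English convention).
Insert each entry of the permutation into P by Schensted row insertion, recording in Q the position of each new cell.

Insert 1: appended to row 1. P = [[1]], Q = [[1]].
Insert 3: appended to row 1. P = [[1, 3]], Q = [[1, 2]].
Insert 2: 2 bumps 3 from row 1; 3 starts row 2. P = [[1, 2], [3]], Q = [[1, 2], [3]].

So P = [[1, 2], [3]], Q = [[1, 2], [3]].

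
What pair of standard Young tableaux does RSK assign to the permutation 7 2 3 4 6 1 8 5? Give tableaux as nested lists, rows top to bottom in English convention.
Insert each entry of the permutation into P by Schensted row insertion, recording in Q the position of each new cell.

Insert 7: appended to row 1. P = [[7]].
Insert 2: 2 bumps 7 from row 1; 7 starts row 2. P = [[2], [7]].
Insert 3: appended to row 1. P = [[2, 3], [7]].
Insert 4: appended to row 1. P = [[2, 3, 4], [7]].
Insert 6: appended to row 1. P = [[2, 3, 4, 6], [7]].
Insert 1: 1 bumps 2 from row 1; 2 bumps 7 from row 2; 7 starts row 3. P = [[1, 3, 4, 6], [2], [7]].
Insert 8: appended to row 1. P = [[1, 3, 4, 6, 8], [2], [7]].
Insert 5: 5 bumps 6 from row 1; 6 appends to row 2. P = [[1, 3, 4, 5, 8], [2, 6], [7]].

So P = [[1, 3, 4, 5, 8], [2, 6], [7]], Q = [[1, 3, 4, 5, 7], [2, 8], [6]].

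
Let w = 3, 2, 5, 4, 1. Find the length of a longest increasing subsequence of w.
2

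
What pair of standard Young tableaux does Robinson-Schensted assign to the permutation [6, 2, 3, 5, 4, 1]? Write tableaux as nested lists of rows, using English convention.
P = [[1, 3, 4], [2], [5], [6]], Q = [[1, 3, 4], [2], [5], [6]]

Insert each entry of the permutation into P by Schensted row insertion, recording in Q the position of each new cell.

Insert 6: appended to row 1. P = [[6]].
Insert 2: 2 bumps 6 from row 1; 6 starts row 2. P = [[2], [6]].
Insert 3: appended to row 1. P = [[2, 3], [6]].
Insert 5: appended to row 1. P = [[2, 3, 5], [6]].
Insert 4: 4 bumps 5 from row 1; 5 bumps 6 from row 2; 6 starts row 3. P = [[2, 3, 4], [5], [6]].
Insert 1: 1 bumps 2 from row 1; 2 bumps 5 from row 2; 5 bumps 6 from row 3; 6 starts row 4. P = [[1, 3, 4], [2], [5], [6]].

So P = [[1, 3, 4], [2], [5], [6]], Q = [[1, 3, 4], [2], [5], [6]].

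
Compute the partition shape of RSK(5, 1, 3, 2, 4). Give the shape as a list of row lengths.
Row-insert each entry into an empty tableau.

After inserting 5: P = [[5]].
After inserting 1: P = [[1], [5]].
After inserting 3: P = [[1, 3], [5]].
After inserting 2: P = [[1, 2], [3], [5]].
After inserting 4: P = [[1, 2, 4], [3], [5]].

The final insertion tableau P = [[1, 2, 4], [3], [5]] has shape [3, 1, 1].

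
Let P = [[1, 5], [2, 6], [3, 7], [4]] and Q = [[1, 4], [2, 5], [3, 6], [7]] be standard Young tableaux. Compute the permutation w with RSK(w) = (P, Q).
4 3 2 7 6 5 1

Reverse RSK: for i = n, n-1, ..., 1, locate i in Q, remove the corresponding corner cell from P, and reverse-bump its entry up through P; the value ejected from row 1 is w(i).

So w = 4 3 2 7 6 5 1.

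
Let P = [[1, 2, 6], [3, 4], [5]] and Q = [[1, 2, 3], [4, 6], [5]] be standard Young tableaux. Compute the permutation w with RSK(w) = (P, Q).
Reverse the RSK construction: for i from n down to 1, find the cell of Q containing i, remove the entry at that cell from P, and reverse-bump it up through P; the value ejected from row 1 is w(i).

Step i=6: Q has 6 at row 2, column 2; remove 4 from row 2 of P and reverse-bump: 4 enters row 1 and ejects 2. So w(6) = 2. P is now [[1, 4, 6], [3], [5]].
Step i=5: Q has 5 at row 3, column 1; remove 5 from row 3 of P and reverse-bump: 5 enters row 2 and ejects 3; 3 enters row 1 and ejects 1. So w(5) = 1. P is now [[3, 4, 6], [5]].
Step i=4: Q has 4 at row 2, column 1; remove 5 from row 2 of P and reverse-bump: 5 enters row 1 and ejects 4. So w(4) = 4. P is now [[3, 5, 6]].
Step i=3: Q has 3 at row 1, column 3; remove that cell from P, ejecting 6. So w(3) = 6. P is now [[3, 5]].
Step i=2: Q has 2 at row 1, column 2; remove that cell from P, ejecting 5. So w(2) = 5. P is now [[3]].
Step i=1: Q has 1 at row 1, column 1; remove that cell from P, ejecting 3. So w(1) = 3. P is now [].

So w = 3 5 6 4 1 2.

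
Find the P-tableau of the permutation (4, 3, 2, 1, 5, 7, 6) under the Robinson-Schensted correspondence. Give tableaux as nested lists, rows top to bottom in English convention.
P = [[1, 5, 6], [2, 7], [3], [4]]

After inserting 4: P = [[4]].
After inserting 3: P = [[3], [4]].
After inserting 2: P = [[2], [3], [4]].
After inserting 1: P = [[1], [2], [3], [4]].
After inserting 5: P = [[1, 5], [2], [3], [4]].
After inserting 7: P = [[1, 5, 7], [2], [3], [4]].
After inserting 6: P = [[1, 5, 6], [2, 7], [3], [4]].

So P = [[1, 5, 6], [2, 7], [3], [4]].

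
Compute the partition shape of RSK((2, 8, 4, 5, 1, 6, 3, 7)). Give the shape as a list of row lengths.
Row-insert each entry into an empty tableau.

After inserting 2: P = [[2]].
After inserting 8: P = [[2, 8]].
After inserting 4: P = [[2, 4], [8]].
After inserting 5: P = [[2, 4, 5], [8]].
After inserting 1: P = [[1, 4, 5], [2], [8]].
After inserting 6: P = [[1, 4, 5, 6], [2], [8]].
After inserting 3: P = [[1, 3, 5, 6], [2, 4], [8]].
After inserting 7: P = [[1, 3, 5, 6, 7], [2, 4], [8]].

The final insertion tableau P = [[1, 3, 5, 6, 7], [2, 4], [8]] has shape [5, 2, 1].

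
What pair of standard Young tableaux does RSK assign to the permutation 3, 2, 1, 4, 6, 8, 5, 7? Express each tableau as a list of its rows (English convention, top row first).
P = [[1, 4, 5, 7], [2, 6, 8], [3]], Q = [[1, 4, 5, 6], [2, 7, 8], [3]]

Insert each entry of the permutation into P by Schensted row insertion, recording in Q the position of each new cell.

Insert 3: appended to row 1. P = [[3]].
Insert 2: 2 bumps 3 from row 1; 3 starts row 2. P = [[2], [3]].
Insert 1: 1 bumps 2 from row 1; 2 bumps 3 from row 2; 3 starts row 3. P = [[1], [2], [3]].
Insert 4: appended to row 1. P = [[1, 4], [2], [3]].
Insert 6: appended to row 1. P = [[1, 4, 6], [2], [3]].
Insert 8: appended to row 1. P = [[1, 4, 6, 8], [2], [3]].
Insert 5: 5 bumps 6 from row 1; 6 appends to row 2. P = [[1, 4, 5, 8], [2, 6], [3]].
Insert 7: 7 bumps 8 from row 1; 8 appends to row 2. P = [[1, 4, 5, 7], [2, 6, 8], [3]].

So P = [[1, 4, 5, 7], [2, 6, 8], [3]], Q = [[1, 4, 5, 6], [2, 7, 8], [3]].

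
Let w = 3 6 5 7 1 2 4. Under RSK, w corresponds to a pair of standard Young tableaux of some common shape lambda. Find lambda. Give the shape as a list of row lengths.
[3, 3, 1]

Row-insert each entry into an empty tableau.

After inserting 3: P = [[3]].
After inserting 6: P = [[3, 6]].
After inserting 5: P = [[3, 5], [6]].
After inserting 7: P = [[3, 5, 7], [6]].
After inserting 1: P = [[1, 5, 7], [3], [6]].
After inserting 2: P = [[1, 2, 7], [3, 5], [6]].
After inserting 4: P = [[1, 2, 4], [3, 5, 7], [6]].

The final insertion tableau P = [[1, 2, 4], [3, 5, 7], [6]] has shape [3, 3, 1].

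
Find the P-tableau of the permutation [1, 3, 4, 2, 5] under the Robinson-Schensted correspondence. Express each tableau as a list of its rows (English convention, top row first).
Insert 1: appended to row 1. P = [[1]].
Insert 3: appended to row 1. P = [[1, 3]].
Insert 4: appended to row 1. P = [[1, 3, 4]].
Insert 2: 2 bumps 3 from row 1; 3 starts row 2. P = [[1, 2, 4], [3]].
Insert 5: appended to row 1. P = [[1, 2, 4, 5], [3]].

So P = [[1, 2, 4, 5], [3]].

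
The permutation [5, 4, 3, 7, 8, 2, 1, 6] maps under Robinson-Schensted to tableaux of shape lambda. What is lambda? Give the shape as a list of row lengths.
[3, 2, 1, 1, 1]

Row-insert each entry into an empty tableau.

After inserting 5: P = [[5]].
After inserting 4: P = [[4], [5]].
After inserting 3: P = [[3], [4], [5]].
After inserting 7: P = [[3, 7], [4], [5]].
After inserting 8: P = [[3, 7, 8], [4], [5]].
After inserting 2: P = [[2, 7, 8], [3], [4], [5]].
After inserting 1: P = [[1, 7, 8], [2], [3], [4], [5]].
After inserting 6: P = [[1, 6, 8], [2, 7], [3], [4], [5]].

The final insertion tableau P = [[1, 6, 8], [2, 7], [3], [4], [5]] has shape [3, 2, 1, 1, 1].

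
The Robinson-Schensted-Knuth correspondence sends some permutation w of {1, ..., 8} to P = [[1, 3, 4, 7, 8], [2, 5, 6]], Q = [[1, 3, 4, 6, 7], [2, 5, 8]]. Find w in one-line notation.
Reverse RSK: for i = n, n-1, ..., 1, locate i in Q, remove the corresponding corner cell from P, and reverse-bump its entry up through P; the value ejected from row 1 is w(i).

So w = 2 1 5 6 3 7 8 4.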